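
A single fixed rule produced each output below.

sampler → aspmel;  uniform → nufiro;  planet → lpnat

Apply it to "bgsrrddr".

gbrsdrr

Each output is the input with this applied: swap each adjacent pair of characters (1↔2, 3↔4, ...), then delete the last character.
On "bgsrrddr": the first step gives "gbrsdrrd", and the second then gives "gbrsdrr".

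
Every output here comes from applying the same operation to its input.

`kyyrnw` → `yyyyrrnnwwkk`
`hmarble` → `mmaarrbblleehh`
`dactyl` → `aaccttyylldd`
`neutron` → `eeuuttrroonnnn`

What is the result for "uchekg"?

The pattern: move the first character to the end, then double every character.
Starting from "uchekg": after the first operation, "chekgu"; after the second, "cchheekkgguu".

cchheekkgguu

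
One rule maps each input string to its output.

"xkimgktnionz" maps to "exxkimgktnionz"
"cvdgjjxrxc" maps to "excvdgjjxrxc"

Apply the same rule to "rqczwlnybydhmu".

Looking at the pairs, the operation is to prepend "ex".
So "rqczwlnybydhmu" becomes "exrqczwlnybydhmu".

exrqczwlnybydhmu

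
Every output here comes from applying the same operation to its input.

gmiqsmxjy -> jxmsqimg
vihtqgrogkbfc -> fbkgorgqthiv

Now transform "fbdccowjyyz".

The pattern: delete the last character, then reverse the string.
"fbdccowjyyz" → "fbdccowjyy" → "yyjwoccdbf".

yyjwoccdbf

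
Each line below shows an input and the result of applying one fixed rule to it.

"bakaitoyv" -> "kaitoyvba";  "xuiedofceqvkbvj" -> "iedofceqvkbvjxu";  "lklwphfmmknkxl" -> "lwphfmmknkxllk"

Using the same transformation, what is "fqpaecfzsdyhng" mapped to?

paecfzsdyhngfq

In each case the input is transformed by: move the first 2 characters to the end (rotate left by 2).
"fqpaecfzsdyhng" → "paecfzsdyhngfq".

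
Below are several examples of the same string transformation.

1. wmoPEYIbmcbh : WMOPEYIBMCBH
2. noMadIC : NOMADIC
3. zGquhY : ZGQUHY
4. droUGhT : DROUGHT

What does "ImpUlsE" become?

The pattern: convert every letter to uppercase.
"ImpUlsE" → "IMPULSE".

IMPULSE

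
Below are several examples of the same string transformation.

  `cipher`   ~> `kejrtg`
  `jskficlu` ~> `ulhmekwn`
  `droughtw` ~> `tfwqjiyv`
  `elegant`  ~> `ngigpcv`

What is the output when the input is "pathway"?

The transformation: swap each adjacent pair of characters (1↔2, 3↔4, ...), then shift every letter 2 places forward in the alphabet (wrapping around).
"pathway" → "aphtawy" → "crjvcya".

crjvcya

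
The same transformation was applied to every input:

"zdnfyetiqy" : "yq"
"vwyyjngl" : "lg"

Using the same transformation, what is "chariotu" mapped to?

ut

The rule is to swap each adjacent pair of characters (1↔2, 3↔4, ...), then keep only the last 2 characters.
For "chariotu", step one produces "hcraoiut"; step two turns that into "ut".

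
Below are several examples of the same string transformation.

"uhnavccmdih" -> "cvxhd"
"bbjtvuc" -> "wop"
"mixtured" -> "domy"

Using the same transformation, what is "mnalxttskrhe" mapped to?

Each output is the input with this applied: shift every letter 5 places backward in the alphabet (wrapping around), then keep every other character starting from the second (positions 2nd, 4th, 6th, ...).
For "mnalxttskrhe", step one produces "hivgsoonfmcz"; step two turns that into "igonmz".

igonmz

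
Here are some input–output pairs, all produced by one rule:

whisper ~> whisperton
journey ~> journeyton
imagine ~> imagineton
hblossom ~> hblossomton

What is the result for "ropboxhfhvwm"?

ropboxhfhvwmton

The rule is to append "ton".
On "ropboxhfhvwm" that produces "ropboxhfhvwmton".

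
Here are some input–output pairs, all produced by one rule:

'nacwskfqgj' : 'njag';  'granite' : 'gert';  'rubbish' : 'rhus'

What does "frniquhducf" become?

What's happening: take characters alternately from the front and the back (1st, last, 2nd, 2nd-last, ...), then keep only the first 4 characters.
Starting from "frniquhducf": after the first operation, "ffrcnuidqhu"; after the second, "ffrc".

ffrc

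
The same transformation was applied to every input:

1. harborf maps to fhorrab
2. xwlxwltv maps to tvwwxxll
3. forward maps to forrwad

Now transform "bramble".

Rule — sort the characters into alphabetical order, then move the first 2 characters to the end (rotate left by 2).
Applying both steps to "bramble": "abbelmr", then "belmrab".

belmrab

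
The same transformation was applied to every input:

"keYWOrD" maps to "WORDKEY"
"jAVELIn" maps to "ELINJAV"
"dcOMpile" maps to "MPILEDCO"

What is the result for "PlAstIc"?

What's happening: move the first 3 characters to the end (rotate left by 3), then convert every letter to uppercase.
"PlAstIc" → "stIcPlA" → "STICPLA".

STICPLA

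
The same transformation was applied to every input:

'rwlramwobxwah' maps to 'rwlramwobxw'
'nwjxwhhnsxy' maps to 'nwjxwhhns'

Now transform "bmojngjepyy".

bmojngjep

The rule is to delete the last 2 characters.
"bmojngjepyy" → "bmojngjep".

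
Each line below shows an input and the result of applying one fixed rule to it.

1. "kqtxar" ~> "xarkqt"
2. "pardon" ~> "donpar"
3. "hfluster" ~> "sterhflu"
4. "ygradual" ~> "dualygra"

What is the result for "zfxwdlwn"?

dlwnzfxw

The rule is to swap the front and back halves of the string.
"zfxwdlwn" → "dlwnzfxw".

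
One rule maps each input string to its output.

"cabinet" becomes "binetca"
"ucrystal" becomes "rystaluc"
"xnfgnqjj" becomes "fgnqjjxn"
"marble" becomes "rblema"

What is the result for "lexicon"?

In each case the input is transformed by: move the first 2 characters to the end (rotate left by 2).
Doing the same to "lexicon": "xiconle".

xiconle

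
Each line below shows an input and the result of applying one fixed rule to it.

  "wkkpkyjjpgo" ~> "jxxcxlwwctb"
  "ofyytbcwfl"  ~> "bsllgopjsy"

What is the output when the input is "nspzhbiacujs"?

Each output is the input with this applied: shift every letter 13 places forward in the alphabet (wrapping around) — i.e. ROT13.
So "nspzhbiacujs" becomes "afcmuovnphwf".

afcmuovnphwf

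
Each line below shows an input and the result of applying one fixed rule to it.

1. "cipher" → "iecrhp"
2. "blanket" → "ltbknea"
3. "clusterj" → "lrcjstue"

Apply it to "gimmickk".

Looking at the pairs, the operation is to swap each adjacent pair of characters (1↔2, 3↔4, ...), then take characters alternately from the front and the back (1st, last, 2nd, 2nd-last, ...).
Working it through for "gimmickk": intermediate "igmmcikk", final "ikgkmimc".

ikgkmimc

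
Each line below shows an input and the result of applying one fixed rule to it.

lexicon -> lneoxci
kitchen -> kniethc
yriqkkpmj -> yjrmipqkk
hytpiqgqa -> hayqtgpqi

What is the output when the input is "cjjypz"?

czjpjy

The rule is to take characters alternately from the front and the back (1st, last, 2nd, 2nd-last, ...).
Applying that to "cjjypz" gives "czjpjy".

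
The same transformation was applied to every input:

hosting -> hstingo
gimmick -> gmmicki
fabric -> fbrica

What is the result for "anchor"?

Rule — move the first character to the end, then swap the first and last characters.
For "anchor", step one produces "nchora"; step two turns that into "achorn".

achorn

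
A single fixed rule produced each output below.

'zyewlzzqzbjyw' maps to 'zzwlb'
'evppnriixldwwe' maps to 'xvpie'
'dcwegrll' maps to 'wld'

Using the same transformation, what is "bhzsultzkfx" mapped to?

Looking at the pairs, the operation is to sort the characters into reverse alphabetical order, then keep one character in every 3, starting at position 1 (positions 1st, 4th, 7th, ...).
On "bhzsultzkfx": the first step gives "zzxutslkhfb", and the second then gives "zulf".

zulf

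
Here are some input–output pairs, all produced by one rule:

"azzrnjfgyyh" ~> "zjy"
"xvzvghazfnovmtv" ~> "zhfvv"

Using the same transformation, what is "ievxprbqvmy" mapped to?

The pattern: keep one character in every 3, starting at position 3 (positions 3rd, 6th, 9th, ...).
Applying that to "ievxprbqvmy" gives "vrv".

vrv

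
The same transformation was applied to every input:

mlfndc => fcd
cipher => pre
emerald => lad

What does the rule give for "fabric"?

The pattern: swap each adjacent pair of characters (1↔2, 3↔4, ...), then keep only the last 3 characters.
For "fabric", step one produces "afrbci"; step two turns that into "bci".

bci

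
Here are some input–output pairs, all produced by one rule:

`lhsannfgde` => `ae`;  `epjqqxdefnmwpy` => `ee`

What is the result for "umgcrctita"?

Each output is the input with this applied: keep only the vowels.
So "umgcrctita" becomes "uia".

uia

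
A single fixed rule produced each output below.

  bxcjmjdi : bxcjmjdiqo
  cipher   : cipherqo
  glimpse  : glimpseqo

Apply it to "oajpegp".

Rule — append "qo".
Doing the same to "oajpegp": "oajpegpqo".

oajpegpqo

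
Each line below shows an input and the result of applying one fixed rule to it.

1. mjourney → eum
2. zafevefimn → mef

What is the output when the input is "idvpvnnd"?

What's happening: reverse the string, then keep one character in every 3, starting at position 2 (positions 2nd, 5th, 8th, ...).
"idvpvnnd" → "dnnvpvdi" → "npi".
(Check on "mjourney": → "yenruojm" → "eum" ✓)

npi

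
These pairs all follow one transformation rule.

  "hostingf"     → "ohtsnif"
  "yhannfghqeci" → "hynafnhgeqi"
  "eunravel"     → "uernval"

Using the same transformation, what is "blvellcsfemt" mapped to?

The transformation: swap each adjacent pair of characters (1↔2, 3↔4, ...), then delete the last character.
Working it through for "blvellcsfemt": intermediate "lbevllsceftm", final "lbevllsceft".

lbevllsceft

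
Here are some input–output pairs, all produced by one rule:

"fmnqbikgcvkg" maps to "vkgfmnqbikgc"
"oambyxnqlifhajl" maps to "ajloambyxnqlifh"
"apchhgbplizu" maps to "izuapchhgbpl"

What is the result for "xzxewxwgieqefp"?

The transformation: move the last 3 characters to the front (rotate right by 3).
Doing the same to "xzxewxwgieqefp": "efpxzxewxwgieq".

efpxzxewxwgieq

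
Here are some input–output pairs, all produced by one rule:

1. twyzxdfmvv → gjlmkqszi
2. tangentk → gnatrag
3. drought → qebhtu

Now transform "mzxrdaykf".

The pattern: shift every letter 13 places forward in the alphabet (wrapping around) — i.e. ROT13, then delete the last character.
Applying both steps to "mzxrdaykf": "zmkeqnlxs", then "zmkeqnlx".
(Check on "tangentk": → "gnatragx" → "gnatrag" ✓)

zmkeqnlx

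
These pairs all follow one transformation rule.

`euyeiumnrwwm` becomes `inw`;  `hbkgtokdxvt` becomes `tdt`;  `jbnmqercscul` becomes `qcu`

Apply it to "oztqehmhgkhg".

ehh

Looking at the pairs, the operation is to delete the first 3 characters, then keep one character in every 3, starting at position 2 (positions 2nd, 5th, 8th, ...).
On "oztqehmhgkhg": the first step gives "qehmhgkhg", and the second then gives "ehh".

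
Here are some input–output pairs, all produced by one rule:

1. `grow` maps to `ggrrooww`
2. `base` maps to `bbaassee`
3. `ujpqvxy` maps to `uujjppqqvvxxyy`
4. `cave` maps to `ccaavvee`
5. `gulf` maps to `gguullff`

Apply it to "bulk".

Each output is the input with this applied: double every character.
So "bulk" becomes "bbuullkk".

bbuullkk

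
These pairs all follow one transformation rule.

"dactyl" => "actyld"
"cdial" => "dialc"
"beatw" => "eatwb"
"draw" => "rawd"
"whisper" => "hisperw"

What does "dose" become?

The transformation: move the first character to the end.
Applying that to "dose" gives "osed".

osed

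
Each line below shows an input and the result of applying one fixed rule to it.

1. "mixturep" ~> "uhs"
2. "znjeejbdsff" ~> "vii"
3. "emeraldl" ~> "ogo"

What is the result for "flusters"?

The pattern: shift every letter 3 places forward in the alphabet (wrapping around), then keep only the last 3 characters.
On "flusters": the first step gives "ioxvwhuv", and the second then gives "huv".

huv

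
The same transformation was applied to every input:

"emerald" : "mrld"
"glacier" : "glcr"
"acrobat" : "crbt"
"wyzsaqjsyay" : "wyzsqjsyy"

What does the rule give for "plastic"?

The rule is to remove every vowel.
"plastic" → "plstc".

plstc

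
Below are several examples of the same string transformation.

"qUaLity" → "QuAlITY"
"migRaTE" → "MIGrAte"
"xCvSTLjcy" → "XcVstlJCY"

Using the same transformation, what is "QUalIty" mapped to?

Rule — flip the case of every letter.
For "QUalIty" the result is "quALiTY".

quALiTY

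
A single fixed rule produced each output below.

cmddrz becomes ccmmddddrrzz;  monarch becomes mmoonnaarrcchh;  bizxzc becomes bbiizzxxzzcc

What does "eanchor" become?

eeaanncchhoorr

Looking at the pairs, the operation is to double every character.
Applying that to "eanchor" gives "eeaanncchhoorr".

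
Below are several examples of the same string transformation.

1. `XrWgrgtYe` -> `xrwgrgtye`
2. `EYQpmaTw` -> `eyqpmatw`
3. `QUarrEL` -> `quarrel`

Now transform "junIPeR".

Looking at the pairs, the operation is to convert every letter to lowercase.
Doing the same to "junIPeR": "juniper".

juniper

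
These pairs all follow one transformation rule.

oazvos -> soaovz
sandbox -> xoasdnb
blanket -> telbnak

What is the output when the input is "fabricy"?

Each output is the input with this applied: move the last 2 characters to the front (rotate right by 2), then swap each adjacent pair of characters (1↔2, 3↔4, ...).
"fabricy" → "cyfabri" → "ycafrbi".

ycafrbi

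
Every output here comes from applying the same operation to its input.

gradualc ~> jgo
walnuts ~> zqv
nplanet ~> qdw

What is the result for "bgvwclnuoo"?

ezqr

Rule — shift every letter 3 places forward in the alphabet (wrapping around), then keep one character in every 3, starting at position 1 (positions 1st, 4th, 7th, ...).
For "bgvwclnuoo" the result is "ezqr".
(Check on "walnuts": → "zdoqxwv" → "zqv" ✓)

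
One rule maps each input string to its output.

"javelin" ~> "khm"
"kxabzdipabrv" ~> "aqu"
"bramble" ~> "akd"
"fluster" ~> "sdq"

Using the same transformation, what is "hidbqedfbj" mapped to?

What's happening: shift every letter 1 place backward in the alphabet (wrapping around), then keep only the last 3 characters.
On "hidbqedfbj": the first step gives "ghcapdceai", and the second then gives "eai".

eai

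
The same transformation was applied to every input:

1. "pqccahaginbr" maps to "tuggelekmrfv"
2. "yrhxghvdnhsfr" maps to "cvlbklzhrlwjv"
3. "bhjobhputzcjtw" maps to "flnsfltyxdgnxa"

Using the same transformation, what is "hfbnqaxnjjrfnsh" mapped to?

ljfruebrnnvjrwl

Each output is the input with this applied: shift every letter 4 places forward in the alphabet (wrapping around).
For "hfbnqaxnjjrfnsh" the result is "ljfruebrnnvjrwl".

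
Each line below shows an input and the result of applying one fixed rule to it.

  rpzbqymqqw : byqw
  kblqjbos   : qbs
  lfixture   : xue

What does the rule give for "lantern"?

The rule is to delete the first 2 characters, then keep every other character starting from the second (positions 2nd, 4th, 6th, ...).
"lantern" → "ntern" → "tr".

tr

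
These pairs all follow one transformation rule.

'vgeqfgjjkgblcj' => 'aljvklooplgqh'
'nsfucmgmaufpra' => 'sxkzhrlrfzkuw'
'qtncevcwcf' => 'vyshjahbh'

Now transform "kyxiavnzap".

Looking at the pairs, the operation is to delete the last character, then shift every letter 5 places forward in the alphabet (wrapping around).
"kyxiavnzap" → "pdcnfasef".

pdcnfasef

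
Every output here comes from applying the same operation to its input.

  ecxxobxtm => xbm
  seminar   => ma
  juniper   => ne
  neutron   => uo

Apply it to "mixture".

In each case the input is transformed by: keep one character in every 3, starting at position 3 (positions 3rd, 6th, 9th, ...).
Doing the same to "mixture": "xr".

xr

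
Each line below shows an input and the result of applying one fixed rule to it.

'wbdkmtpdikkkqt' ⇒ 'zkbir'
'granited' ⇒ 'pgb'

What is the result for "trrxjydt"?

phr

The rule is to keep one character in every 3, starting at position 2 (positions 2nd, 5th, 8th, ...), then shift every letter 2 places backward in the alphabet (wrapping around).
Starting from "trrxjydt": after the first operation, "rjt"; after the second, "phr".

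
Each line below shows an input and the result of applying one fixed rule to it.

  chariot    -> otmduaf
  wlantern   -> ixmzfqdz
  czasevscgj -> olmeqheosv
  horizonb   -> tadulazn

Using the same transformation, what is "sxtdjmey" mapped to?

ejfpvyqk

Each output is the input with this applied: shift every letter 12 places forward in the alphabet (wrapping around).
"sxtdjmey" → "ejfpvyqk".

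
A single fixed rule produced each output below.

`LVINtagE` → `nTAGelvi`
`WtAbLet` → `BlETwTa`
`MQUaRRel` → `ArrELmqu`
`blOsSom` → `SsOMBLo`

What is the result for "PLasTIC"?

SticplA

What's happening: move the first 3 characters to the end (rotate left by 3), then flip the case of every letter.
"PLasTIC" → "sTICPLa" → "SticplA".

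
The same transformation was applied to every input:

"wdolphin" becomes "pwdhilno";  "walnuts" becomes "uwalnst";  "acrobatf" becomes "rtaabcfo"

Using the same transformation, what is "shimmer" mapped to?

rsehimm

Each output is the input with this applied: sort the characters into alphabetical order, then move the last 2 characters to the front (rotate right by 2).
"shimmer" → "ehimmrs" → "rsehimm".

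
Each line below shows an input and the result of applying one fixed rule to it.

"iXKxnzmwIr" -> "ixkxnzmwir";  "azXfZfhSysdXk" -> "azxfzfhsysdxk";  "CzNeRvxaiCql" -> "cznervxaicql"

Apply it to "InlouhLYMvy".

What's happening: convert every letter to lowercase.
On "InlouhLYMvy" that produces "inlouhlymvy".

inlouhlymvy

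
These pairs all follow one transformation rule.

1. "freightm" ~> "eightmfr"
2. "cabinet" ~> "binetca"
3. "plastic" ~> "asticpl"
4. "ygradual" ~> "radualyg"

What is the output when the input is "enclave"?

claveen

In each case the input is transformed by: move the first 2 characters to the end (rotate left by 2).
Applying that to "enclave" gives "claveen".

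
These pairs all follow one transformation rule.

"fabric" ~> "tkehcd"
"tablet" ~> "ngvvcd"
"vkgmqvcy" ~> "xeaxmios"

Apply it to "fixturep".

Rule — move the last 3 characters to the front (rotate right by 3), then shift every letter 2 places forward in the alphabet (wrapping around).
"fixturep" → "tgrhkzvw".

tgrhkzvw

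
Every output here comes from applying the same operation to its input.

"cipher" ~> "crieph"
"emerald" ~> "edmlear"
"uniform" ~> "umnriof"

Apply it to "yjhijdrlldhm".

ymjhhdiljldr

What's happening: take characters alternately from the front and the back (1st, last, 2nd, 2nd-last, ...).
Doing the same to "yjhijdrlldhm": "ymjhhdiljldr".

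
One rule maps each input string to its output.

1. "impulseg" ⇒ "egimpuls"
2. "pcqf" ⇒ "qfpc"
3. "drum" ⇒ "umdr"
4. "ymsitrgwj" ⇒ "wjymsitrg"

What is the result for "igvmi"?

Each output is the input with this applied: move the last 2 characters to the front (rotate right by 2).
For "igvmi" the result is "miigv".

miigv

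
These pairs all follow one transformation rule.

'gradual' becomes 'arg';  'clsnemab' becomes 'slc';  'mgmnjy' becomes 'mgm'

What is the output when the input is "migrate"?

Rule — reverse the string, then keep only the last 3 characters.
"migrate" → "gim".

gim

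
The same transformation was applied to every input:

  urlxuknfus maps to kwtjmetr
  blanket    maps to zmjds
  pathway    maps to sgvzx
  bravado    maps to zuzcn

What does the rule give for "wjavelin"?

The pattern: shift every letter 1 place backward in the alphabet (wrapping around), then delete the first 2 characters.
"wjavelin" → "vizudkhm" → "zudkhm".
(Check on "urlxuknfus": → "tqkwtjmetr" → "kwtjmetr" ✓)

zudkhm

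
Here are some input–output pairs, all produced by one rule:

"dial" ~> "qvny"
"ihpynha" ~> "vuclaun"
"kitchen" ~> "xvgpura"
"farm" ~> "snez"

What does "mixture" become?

Looking at the pairs, the operation is to shift every letter 13 places forward in the alphabet (wrapping around) — i.e. ROT13.
Applying that to "mixture" gives "zvkgher".

zvkgher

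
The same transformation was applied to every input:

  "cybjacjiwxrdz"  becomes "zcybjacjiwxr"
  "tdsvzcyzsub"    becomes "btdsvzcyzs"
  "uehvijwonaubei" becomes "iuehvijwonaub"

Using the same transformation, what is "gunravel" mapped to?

In each case the input is transformed by: move the last character to the front, then delete the last character.
Applying both steps to "gunravel": "lgunrave", then "lgunrav".

lgunrav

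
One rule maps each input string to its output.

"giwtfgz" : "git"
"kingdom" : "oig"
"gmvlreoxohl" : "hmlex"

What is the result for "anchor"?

Each output is the input with this applied: keep every other character starting from the second (positions 2nd, 4th, 6th, ...), then move the last character to the front.
Starting from "anchor": after the first operation, "nhr"; after the second, "rnh".

rnh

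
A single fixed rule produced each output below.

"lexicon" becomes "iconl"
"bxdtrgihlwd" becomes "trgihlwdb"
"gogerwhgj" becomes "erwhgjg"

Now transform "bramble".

mbleb

What's happening: move the first 3 characters to the end (rotate left by 3), then delete the last 2 characters.
On "bramble": the first step gives "mblebra", and the second then gives "mbleb".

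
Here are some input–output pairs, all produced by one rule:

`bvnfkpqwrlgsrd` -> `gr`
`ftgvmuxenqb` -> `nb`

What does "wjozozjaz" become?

Looking at the pairs, the operation is to keep every other character starting from the first (positions 1st, 3rd, 5th, ...), then keep only the last 2 characters.
Starting from "wjozozjaz": after the first operation, "woojz"; after the second, "jz".

jz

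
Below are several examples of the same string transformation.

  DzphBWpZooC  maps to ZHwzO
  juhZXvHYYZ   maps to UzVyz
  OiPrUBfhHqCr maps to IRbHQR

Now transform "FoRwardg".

OWRG

Each output is the input with this applied: flip the case of every letter, then keep every other character starting from the second (positions 2nd, 4th, 6th, ...).
Working it through for "FoRwardg": intermediate "fOrWARDG", final "OWRG".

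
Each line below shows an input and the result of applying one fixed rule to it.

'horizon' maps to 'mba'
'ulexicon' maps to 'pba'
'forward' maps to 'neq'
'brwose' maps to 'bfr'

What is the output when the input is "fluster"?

In each case the input is transformed by: shift every letter 13 places forward in the alphabet (wrapping around) — i.e. ROT13, then keep only the last 3 characters.
On "fluster": the first step gives "syhfgre", and the second then gives "gre".

gre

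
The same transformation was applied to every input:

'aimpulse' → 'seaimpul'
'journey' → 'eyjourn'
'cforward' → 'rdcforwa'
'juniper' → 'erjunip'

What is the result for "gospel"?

Each output is the input with this applied: move the last 2 characters to the front (rotate right by 2).
So "gospel" becomes "elgosp".

elgosp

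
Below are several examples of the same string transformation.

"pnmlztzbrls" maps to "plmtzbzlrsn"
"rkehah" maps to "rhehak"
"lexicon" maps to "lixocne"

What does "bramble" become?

bmalber

The transformation: swap each adjacent pair of characters (1↔2, 3↔4, ...), then move the first character to the end.
Doing the same to "bramble": "bmalber".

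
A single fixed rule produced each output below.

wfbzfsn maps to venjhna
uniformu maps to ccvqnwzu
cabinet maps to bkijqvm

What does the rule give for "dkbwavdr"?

What's happening: move the last character to the front, then shift every letter 8 places forward in the alphabet (wrapping around).
Applying both steps to "dkbwavdr": "rdkbwavd", then "zlsjeidl".
(Check on "uniformu": → "uuniform" → "ccvqnwzu" ✓)

zlsjeidl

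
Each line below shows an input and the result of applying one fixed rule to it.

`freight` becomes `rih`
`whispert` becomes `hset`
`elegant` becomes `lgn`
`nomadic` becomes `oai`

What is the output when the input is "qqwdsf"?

qdf

What's happening: keep every other character starting from the second (positions 2nd, 4th, 6th, ...).
"qqwdsf" → "qdf".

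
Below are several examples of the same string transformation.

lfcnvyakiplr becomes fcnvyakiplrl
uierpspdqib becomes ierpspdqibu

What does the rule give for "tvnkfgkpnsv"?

vnkfgkpnsvt

What's happening: move the first character to the end.
On "tvnkfgkpnsv" that produces "vnkfgkpnsvt".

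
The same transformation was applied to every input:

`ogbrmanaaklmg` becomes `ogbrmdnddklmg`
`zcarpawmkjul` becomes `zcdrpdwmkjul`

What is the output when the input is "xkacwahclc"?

Looking at the pairs, the operation is to replace every "a" with "d".
"xkacwahclc" → "xkdcwdhclc".

xkdcwdhclc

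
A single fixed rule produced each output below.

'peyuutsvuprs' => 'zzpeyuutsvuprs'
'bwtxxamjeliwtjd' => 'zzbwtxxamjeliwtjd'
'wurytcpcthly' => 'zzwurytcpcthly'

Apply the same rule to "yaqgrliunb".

What's happening: prepend "zz".
Doing the same to "yaqgrliunb": "zzyaqgrliunb".

zzyaqgrliunb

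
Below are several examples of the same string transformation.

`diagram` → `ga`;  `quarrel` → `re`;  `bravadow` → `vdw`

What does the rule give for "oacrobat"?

rbt

The transformation: keep every other character starting from the second (positions 2nd, 4th, 6th, ...), then delete the first character.
Applying both steps to "oacrobat": "arbt", then "rbt".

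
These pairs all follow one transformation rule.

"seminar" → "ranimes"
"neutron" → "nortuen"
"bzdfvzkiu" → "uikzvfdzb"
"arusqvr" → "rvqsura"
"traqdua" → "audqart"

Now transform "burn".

nrub

Each output is the input with this applied: reverse the string.
On "burn" that produces "nrub".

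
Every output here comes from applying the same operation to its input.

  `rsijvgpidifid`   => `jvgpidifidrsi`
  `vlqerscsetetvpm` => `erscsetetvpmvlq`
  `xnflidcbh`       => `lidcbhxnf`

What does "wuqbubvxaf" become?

In each case the input is transformed by: move the first 3 characters to the end (rotate left by 3).
Doing the same to "wuqbubvxaf": "bubvxafwuq".

bubvxafwuq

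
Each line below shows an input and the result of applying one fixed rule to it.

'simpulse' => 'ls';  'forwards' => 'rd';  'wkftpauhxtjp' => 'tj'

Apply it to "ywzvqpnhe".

Looking at the pairs, the operation is to move the last character to the front, then keep only the last 2 characters.
Applying both steps to "ywzvqpnhe": "eywzvqpnh", then "nh".

nh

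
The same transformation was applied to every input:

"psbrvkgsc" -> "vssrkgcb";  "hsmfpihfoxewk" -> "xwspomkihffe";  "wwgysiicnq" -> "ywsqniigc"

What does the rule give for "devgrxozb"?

In each case the input is transformed by: delete the first character, then sort the characters into reverse alphabetical order.
For "devgrxozb", step one produces "evgrxozb"; step two turns that into "zxvrogeb".
(Check on "psbrvkgsc": → "sbrvkgsc" → "vssrkgcb" ✓)

zxvrogeb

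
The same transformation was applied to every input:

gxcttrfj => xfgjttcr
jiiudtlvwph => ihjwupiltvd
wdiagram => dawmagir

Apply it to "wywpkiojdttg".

The transformation: swap each adjacent pair of characters (1↔2, 3↔4, ...), then take characters alternately from the front and the back (1st, last, 2nd, 2nd-last, ...).
Working it through for "wywpkiojdttg": intermediate "ywpwikjotdgt", final "ytwgpdwtiokj".
(Check on "wdiagram": → "dwairgma" → "dawmagir" ✓)

ytwgpdwtiokj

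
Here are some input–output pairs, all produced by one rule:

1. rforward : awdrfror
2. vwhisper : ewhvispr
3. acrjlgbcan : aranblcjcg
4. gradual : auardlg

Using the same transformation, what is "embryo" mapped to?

byermo

What's happening: sort the characters into alphabetical order, then take characters alternately from the front and the back (1st, last, 2nd, 2nd-last, ...).
"embryo" → "byermo".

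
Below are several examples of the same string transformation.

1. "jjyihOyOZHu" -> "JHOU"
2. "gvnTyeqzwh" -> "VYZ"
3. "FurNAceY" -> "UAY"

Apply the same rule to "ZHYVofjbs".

HOB

The transformation: keep one character in every 3, starting at position 2 (positions 2nd, 5th, 8th, ...), then convert every letter to uppercase.
Applying both steps to "ZHYVofjbs": "Hob", then "HOB".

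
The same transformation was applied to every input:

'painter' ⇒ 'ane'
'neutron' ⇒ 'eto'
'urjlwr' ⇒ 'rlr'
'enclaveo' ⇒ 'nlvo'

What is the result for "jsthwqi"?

shq

Rule — keep every other character starting from the second (positions 2nd, 4th, 6th, ...).
So "jsthwqi" becomes "shq".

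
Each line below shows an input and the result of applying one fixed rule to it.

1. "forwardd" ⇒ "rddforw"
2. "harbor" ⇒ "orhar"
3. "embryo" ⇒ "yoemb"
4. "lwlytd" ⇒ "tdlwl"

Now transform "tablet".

What's happening: swap the front and back halves of the string, then delete the first character.
On "tablet": the first step gives "lettab", and the second then gives "ettab".

ettab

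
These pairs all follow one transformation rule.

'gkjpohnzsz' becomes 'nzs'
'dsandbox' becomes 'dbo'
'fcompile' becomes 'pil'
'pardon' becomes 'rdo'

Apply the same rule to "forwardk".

ard

The rule is to move the last character to the front, then keep only the last 3 characters.
"forwardk" → "ard".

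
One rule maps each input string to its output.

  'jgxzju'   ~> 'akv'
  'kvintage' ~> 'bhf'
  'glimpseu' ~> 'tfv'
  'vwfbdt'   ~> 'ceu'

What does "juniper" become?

In each case the input is transformed by: shift every letter 1 place forward in the alphabet (wrapping around), then keep only the last 3 characters.
Working it through for "juniper": intermediate "kvojqfs", final "qfs".

qfs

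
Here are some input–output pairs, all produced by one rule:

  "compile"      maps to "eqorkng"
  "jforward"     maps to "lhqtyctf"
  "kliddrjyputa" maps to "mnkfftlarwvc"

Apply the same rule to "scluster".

uenwuvgt

The rule is to shift every letter 2 places forward in the alphabet (wrapping around).
Doing the same to "scluster": "uenwuvgt".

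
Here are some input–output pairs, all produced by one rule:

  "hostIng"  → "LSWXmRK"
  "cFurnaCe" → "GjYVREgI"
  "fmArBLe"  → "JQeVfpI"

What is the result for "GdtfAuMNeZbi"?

kHXJeYqrIdFM

Rule — flip the case of every letter, then shift every letter 4 places forward in the alphabet (wrapping around).
On "GdtfAuMNeZbi": the first step gives "gDTFaUmnEzBI", and the second then gives "kHXJeYqrIdFM".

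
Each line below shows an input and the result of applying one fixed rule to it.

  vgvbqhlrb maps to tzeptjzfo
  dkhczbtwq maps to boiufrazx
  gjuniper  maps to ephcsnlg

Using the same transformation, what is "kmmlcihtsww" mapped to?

Looking at the pairs, the operation is to take characters alternately from the front and the back (1st, last, 2nd, 2nd-last, ...), then shift every letter 2 places backward in the alphabet (wrapping around).
"kmmlcihtsww" → "kwmwmsltchi" → "iukukqjrafg".

iukukqjrafg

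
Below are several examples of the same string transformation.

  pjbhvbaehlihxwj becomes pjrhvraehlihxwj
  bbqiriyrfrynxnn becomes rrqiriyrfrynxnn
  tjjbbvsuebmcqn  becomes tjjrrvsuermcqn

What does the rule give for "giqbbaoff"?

The rule is to replace every "b" with "r".
For "giqbbaoff" the result is "giqrraoff".

giqrraoff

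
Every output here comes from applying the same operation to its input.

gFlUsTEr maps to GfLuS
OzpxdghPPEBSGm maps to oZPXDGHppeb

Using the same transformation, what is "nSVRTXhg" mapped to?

Nsvrt

The transformation: delete the last 3 characters, then flip the case of every letter.
Starting from "nSVRTXhg": after the first operation, "nSVRT"; after the second, "Nsvrt".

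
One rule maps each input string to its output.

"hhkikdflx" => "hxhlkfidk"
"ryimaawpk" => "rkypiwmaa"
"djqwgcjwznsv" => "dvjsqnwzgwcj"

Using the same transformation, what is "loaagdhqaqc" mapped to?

The rule is to take characters alternately from the front and the back (1st, last, 2nd, 2nd-last, ...).
Applying that to "loaagdhqaqc" gives "lcoqaaaqghd".

lcoqaaaqghd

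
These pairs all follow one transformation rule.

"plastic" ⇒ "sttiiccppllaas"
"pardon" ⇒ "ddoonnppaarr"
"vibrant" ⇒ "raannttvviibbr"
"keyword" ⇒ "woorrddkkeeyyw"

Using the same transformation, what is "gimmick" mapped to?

miicckkggiimmm

Each output is the input with this applied: double every character, then swap the front and back halves of the string.
Working it through for "gimmick": intermediate "ggiimmmmiicckk", final "miicckkggiimmm".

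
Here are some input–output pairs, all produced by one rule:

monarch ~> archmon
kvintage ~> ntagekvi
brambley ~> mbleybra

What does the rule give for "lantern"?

Looking at the pairs, the operation is to move the first 3 characters to the end (rotate left by 3).
"lantern" → "ternlan".

ternlan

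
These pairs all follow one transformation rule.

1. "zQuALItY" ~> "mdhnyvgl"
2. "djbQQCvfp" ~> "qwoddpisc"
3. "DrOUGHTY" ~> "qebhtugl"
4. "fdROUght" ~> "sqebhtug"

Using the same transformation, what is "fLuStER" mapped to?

Looking at the pairs, the operation is to shift every letter 13 places forward in the alphabet (wrapping around) — i.e. ROT13, then convert every letter to lowercase.
Doing the same to "fLuStER": "syhfgre".

syhfgre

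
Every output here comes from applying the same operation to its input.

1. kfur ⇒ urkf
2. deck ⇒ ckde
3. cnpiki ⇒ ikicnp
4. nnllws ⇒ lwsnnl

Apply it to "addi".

The transformation: swap the front and back halves of the string.
For "addi" the result is "diad".

diad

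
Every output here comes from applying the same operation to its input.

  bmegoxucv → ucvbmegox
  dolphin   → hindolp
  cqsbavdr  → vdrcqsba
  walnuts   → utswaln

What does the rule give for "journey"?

The pattern: move the last 3 characters to the front (rotate right by 3).
On "journey" that produces "neyjour".

neyjour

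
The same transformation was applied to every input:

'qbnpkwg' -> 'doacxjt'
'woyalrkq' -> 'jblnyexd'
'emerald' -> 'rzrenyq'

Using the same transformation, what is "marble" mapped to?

The rule is to shift every letter 13 places forward in the alphabet (wrapping around) — i.e. ROT13.
"marble" → "zneoyr".

zneoyr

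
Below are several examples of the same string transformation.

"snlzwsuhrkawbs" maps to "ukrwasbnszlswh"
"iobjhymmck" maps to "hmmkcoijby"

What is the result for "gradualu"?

What's happening: swap each adjacent pair of characters (1↔2, 3↔4, ...), then swap the front and back halves of the string.
"gradualu" → "rgdaauul" → "auulrgda".

auulrgda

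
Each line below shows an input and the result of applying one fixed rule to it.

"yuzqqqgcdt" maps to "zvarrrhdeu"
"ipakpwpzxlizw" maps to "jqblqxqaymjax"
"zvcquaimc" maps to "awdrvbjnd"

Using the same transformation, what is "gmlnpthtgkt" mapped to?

In each case the input is transformed by: shift every letter 1 place forward in the alphabet (wrapping around).
Doing the same to "gmlnpthtgkt": "hnmoquiuhlu".

hnmoquiuhlu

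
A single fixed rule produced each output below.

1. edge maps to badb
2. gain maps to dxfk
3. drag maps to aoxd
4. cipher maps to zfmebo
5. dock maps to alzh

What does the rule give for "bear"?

The pattern: shift every letter 3 places backward in the alphabet (wrapping around).
For "bear" the result is "ybxo".

ybxo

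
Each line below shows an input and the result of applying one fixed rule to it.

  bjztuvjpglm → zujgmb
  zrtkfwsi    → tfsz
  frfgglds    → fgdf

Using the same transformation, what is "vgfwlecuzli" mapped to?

flcziv

Looking at the pairs, the operation is to keep every other character starting from the first (positions 1st, 3rd, 5th, ...), then move the first character to the end.
For "vgfwlecuzli", step one produces "vflczi"; step two turns that into "flcziv".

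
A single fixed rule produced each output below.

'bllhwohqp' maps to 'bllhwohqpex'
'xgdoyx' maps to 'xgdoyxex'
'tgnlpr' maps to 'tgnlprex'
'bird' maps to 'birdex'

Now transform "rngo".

Looking at the pairs, the operation is to append "ex".
"rngo" → "rngoex".

rngoex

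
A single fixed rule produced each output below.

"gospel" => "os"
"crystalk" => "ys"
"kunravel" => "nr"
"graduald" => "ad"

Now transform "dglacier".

la

In each case the input is transformed by: swap the front and back halves of the string, then keep only the last 2 characters.
"dglacier" → "cierdgla" → "la".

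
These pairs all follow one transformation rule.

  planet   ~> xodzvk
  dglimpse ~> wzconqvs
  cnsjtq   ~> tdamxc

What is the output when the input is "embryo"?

The pattern: swap the front and back halves of the string, then shift every letter 10 places forward in the alphabet (wrapping around).
On "embryo": the first step gives "ryoemb", and the second then gives "biyowl".

biyowl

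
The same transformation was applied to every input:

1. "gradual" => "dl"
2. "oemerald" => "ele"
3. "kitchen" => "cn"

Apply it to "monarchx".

The rule is to move the first 2 characters to the end (rotate left by 2), then keep one character in every 3, starting at position 2 (positions 2nd, 5th, 8th, ...).
Starting from "monarchx": after the first operation, "narchxmo"; after the second, "aho".

aho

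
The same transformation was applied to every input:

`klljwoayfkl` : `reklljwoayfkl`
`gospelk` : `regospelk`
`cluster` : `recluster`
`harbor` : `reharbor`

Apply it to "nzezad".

Each output is the input with this applied: prepend "re".
"nzezad" → "renzezad".

renzezad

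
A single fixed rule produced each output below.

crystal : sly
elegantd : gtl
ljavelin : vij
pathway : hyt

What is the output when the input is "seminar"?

irm

The pattern: move the first 3 characters to the end (rotate left by 3), then keep one character in every 3, starting at position 1 (positions 1st, 4th, 7th, ...).
On "seminar": the first step gives "inarsem", and the second then gives "irm".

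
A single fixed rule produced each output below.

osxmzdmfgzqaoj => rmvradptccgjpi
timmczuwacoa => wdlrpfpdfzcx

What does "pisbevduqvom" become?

The transformation: take characters alternately from the front and the back (1st, last, 2nd, 2nd-last, ...), then shift every letter 3 places forward in the alphabet (wrapping around).
Working it through for "pisbevduqvom": intermediate "pmiosvbqeuvd", final "splrvyethxyg".
(Check on "osxmzdmfgzqaoj": → "ojsoxamqzzdgmf" → "rmvradptccgjpi" ✓)

splrvyethxyg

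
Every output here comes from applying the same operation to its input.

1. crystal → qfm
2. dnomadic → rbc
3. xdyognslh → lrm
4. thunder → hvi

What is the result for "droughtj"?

rfc

What's happening: shift every letter 12 places backward in the alphabet (wrapping around), then keep only the first 3 characters.
For "droughtj", step one produces "rfciuvhx"; step two turns that into "rfc".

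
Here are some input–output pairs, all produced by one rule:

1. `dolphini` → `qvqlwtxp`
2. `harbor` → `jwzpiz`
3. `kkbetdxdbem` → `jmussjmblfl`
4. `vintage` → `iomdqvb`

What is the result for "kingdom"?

lwusqvo

Each output is the input with this applied: shift every letter 8 places forward in the alphabet (wrapping around), then move the last 3 characters to the front (rotate right by 3).
Applying both steps to "kingdom": "sqvolwu", then "lwusqvo".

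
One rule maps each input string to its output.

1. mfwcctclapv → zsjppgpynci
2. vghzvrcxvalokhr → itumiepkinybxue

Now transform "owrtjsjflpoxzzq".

Each output is the input with this applied: shift every letter 13 places forward in the alphabet (wrapping around) — i.e. ROT13.
"owrtjsjflpoxzzq" → "bjegwfwsycbkmmd".

bjegwfwsycbkmmd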